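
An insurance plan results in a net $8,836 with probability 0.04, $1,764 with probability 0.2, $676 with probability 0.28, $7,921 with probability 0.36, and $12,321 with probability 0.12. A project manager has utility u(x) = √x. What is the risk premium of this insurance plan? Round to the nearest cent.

$1,026.56

E[u] = 0.04·√8836 + 0.2·√1764 + 0.28·√676 + 0.36·√7921 + 0.12·√12321 = 0.04·94 + 0.2·42 + 0.28·26 + 0.36·89 + 0.12·111 = 64.8
CE = (64.8)² = 4199.04
Risk premium = EV − CE = 5225.6 − 4199.04 = 1026.56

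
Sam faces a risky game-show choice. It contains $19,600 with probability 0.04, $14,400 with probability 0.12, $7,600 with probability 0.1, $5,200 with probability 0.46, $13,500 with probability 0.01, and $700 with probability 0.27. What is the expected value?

$5,988

EV = 0.04 × 19600 + 0.12 × 14400 + 0.1 × 7600 + 0.46 × 5200 + 0.01 × 13500 + 0.27 × 700 = 784 + 1728 + 760 + 2392 + 135 + 189 = 5988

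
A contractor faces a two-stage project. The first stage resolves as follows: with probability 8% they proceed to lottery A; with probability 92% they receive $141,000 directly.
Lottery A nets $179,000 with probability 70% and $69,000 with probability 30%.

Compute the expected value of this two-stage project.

$141,400

EV(A) = 0.7 × 179000 + 0.3 × 69000 = 125300 + 20700 = 146000
Branch B: 141000 (certain)
Overall = 0.08 × 146000 + 0.92 × 141000 = 11680 + 129720 = 141400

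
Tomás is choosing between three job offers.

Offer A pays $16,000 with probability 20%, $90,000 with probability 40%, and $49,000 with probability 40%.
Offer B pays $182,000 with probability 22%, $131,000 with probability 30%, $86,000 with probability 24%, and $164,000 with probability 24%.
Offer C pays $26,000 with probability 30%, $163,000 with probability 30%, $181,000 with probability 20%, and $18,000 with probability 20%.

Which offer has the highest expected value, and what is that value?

Offer A = 0.2 × 16000 + 0.4 × 90000 + 0.4 × 49000 = 3200 + 36000 + 19600 = 58800
Offer B = 0.22 × 182000 + 0.3 × 131000 + 0.24 × 86000 + 0.24 × 164000 = 40040 + 39300 + 20640 + 39360 = 139340
Offer C = 0.3 × 26000 + 0.3 × 163000 + 0.2 × 181000 + 0.2 × 18000 = 7800 + 48900 + 36200 + 3600 = 96500

Offer B ($139,340)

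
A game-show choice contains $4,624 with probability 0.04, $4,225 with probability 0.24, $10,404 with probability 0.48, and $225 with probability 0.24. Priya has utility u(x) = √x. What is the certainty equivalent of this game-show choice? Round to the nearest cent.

$5,023.97

E[u] = 0.04·√4624 + 0.24·√4225 + 0.48·√10404 + 0.24·√225 = 0.04·68 + 0.24·65 + 0.48·102 + 0.24·15 = 70.88
CE = (70.88)² = 5023.9744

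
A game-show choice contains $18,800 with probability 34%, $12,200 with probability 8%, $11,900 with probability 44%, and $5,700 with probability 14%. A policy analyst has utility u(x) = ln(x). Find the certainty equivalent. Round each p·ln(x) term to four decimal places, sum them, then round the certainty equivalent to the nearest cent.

$12,565.37

E[u] = 0.34·ln(18800) + 0.08·ln(12200) + 0.44·ln(11900) + 0.14·ln(5700) = 3.3461 + 0.7527 + 4.1291 + 1.2108 = 9.4387
CE = e^9.4387 ≈ 12565.37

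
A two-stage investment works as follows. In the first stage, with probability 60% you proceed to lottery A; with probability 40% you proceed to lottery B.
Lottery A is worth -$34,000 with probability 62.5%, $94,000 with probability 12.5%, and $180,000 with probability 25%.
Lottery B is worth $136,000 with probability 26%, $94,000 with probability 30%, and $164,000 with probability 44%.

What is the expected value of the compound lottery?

$75,588

EV(A) = 0.625 × (-34000) + 0.125 × 94000 + 0.25 × 180000 = -21250 + 11750 + 45000 = 35500
EV(B) = 0.26 × 136000 + 0.3 × 94000 + 0.44 × 164000 = 35360 + 28200 + 72160 = 135720
Overall = 0.6 × 35500 + 0.4 × 135720 = 21300 + 54288 = 75588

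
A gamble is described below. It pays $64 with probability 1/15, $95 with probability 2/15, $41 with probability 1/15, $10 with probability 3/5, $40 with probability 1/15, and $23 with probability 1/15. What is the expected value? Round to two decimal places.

$29.87

EV = 1/15 × 64 + 2/15 × 95 + 1/15 × 41 + 3/5 × 10 + 1/15 × 40 + 1/15 × 23 = 4.2667 + 12.6667 + 2.7333 + 6 + 2.6667 + 1.5333 = 29.8667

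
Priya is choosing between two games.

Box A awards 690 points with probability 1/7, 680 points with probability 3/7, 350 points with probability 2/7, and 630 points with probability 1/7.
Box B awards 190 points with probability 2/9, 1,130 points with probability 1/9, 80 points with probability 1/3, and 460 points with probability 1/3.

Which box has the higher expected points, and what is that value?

Box A (580 points)

Box A = 1/7 × 690 + 3/7 × 680 + 2/7 × 350 + 1/7 × 630 = 98.5714 + 291.4286 + 100 + 90 = 580
Box B = 2/9 × 190 + 1/9 × 1130 + 1/3 × 80 + 1/3 × 460 = 42.2222 + 125.5556 + 26.6667 + 153.3333 = 347.7778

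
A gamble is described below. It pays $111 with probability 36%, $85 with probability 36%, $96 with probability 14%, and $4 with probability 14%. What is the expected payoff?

$84.56

EV = 0.36 × 111 + 0.36 × 85 + 0.14 × 96 + 0.14 × 4 = 39.96 + 30.6 + 13.44 + 0.56 = 84.56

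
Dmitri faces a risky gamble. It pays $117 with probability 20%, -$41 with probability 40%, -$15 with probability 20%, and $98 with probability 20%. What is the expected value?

$23.60

EV = 0.2 × 117 + 0.4 × (-41) + 0.2 × (-15) + 0.2 × 98 = 23.4 − 16.4 − 3 + 19.6 = 23.6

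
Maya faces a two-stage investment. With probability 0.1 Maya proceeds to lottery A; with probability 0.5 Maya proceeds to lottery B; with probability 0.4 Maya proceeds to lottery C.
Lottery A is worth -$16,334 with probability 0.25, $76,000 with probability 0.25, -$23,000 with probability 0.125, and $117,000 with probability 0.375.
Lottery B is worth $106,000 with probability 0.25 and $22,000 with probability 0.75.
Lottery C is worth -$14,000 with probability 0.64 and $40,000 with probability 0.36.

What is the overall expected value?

EV(A) = 0.25 × (-16334) + 0.25 × 76000 + 0.125 × (-23000) + 0.375 × 117000 = -4083.5 + 19000 − 2875 + 43875 = 55916.5
EV(B) = 0.25 × 106000 + 0.75 × 22000 = 26500 + 16500 = 43000
EV(C) = 0.64 × (-14000) + 0.36 × 40000 = -8960 + 14400 = 5440
Overall = 0.1 × 55916.5 + 0.5 × 43000 + 0.4 × 5440 = 5591.65 + 21500 + 2176 = 29267.65

$29,267.65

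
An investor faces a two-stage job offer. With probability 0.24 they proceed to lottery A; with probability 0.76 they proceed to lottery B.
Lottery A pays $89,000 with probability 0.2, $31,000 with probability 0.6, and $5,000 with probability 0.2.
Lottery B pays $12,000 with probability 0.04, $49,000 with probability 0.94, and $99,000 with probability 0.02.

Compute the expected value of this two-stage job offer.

EV(A) = 0.2 × 89000 + 0.6 × 31000 + 0.2 × 5000 = 17800 + 18600 + 1000 = 37400
EV(B) = 0.04 × 12000 + 0.94 × 49000 + 0.02 × 99000 = 480 + 46060 + 1980 = 48520
Overall = 0.24 × 37400 + 0.76 × 48520 = 8976 + 36875.2 = 45851.2

$45,851.20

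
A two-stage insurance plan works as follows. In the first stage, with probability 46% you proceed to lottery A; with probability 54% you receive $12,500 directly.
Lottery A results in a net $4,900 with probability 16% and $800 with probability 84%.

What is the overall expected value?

EV(A) = 0.16 × 4900 + 0.84 × 800 = 784 + 672 = 1456
Branch B: 12500 (certain)
Overall = 0.46 × 1456 + 0.54 × 12500 = 669.76 + 6750 = 7419.76

$7,419.76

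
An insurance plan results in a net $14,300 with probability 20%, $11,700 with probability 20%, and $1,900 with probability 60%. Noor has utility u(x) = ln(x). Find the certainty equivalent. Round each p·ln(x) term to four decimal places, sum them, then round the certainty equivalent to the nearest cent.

E[u] = 0.2·ln(14300) + 0.2·ln(11700) + 0.6·ln(1900) = 1.9136 + 1.8735 + 4.5298 = 8.3169
CE = e^8.3169 ≈ 4092.45

$4,092.45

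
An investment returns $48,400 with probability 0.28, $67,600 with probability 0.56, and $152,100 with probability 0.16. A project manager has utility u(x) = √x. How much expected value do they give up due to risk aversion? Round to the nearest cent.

E[u] = 0.28·√48400 + 0.56·√67600 + 0.16·√152100 = 0.28·220 + 0.56·260 + 0.16·390 = 269.6
CE = (269.6)² = 72684.16
Risk premium = EV − CE = 75744 − 72684.16 = 3059.84

$3,059.84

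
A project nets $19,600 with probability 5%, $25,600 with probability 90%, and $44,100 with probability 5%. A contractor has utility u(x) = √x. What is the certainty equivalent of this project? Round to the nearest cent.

E[u] = 0.05·√19600 + 0.9·√25600 + 0.05·√44100 = 0.05·140 + 0.9·160 + 0.05·210 = 161.5
CE = (161.5)² = 26082.25

$26,082.25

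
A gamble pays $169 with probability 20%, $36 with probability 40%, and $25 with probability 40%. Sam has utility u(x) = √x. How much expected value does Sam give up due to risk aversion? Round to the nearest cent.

E[u] = 0.2·√169 + 0.4·√36 + 0.4·√25 = 0.2·13 + 0.4·6 + 0.4·5 = 7
CE = (7)² = 49
Risk premium = EV − CE = 58.2 − 49 = 9.2

$9.20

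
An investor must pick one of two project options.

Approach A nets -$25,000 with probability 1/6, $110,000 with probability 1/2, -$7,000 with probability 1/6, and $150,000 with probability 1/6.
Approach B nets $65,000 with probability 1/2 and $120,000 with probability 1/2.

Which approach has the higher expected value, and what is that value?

Approach B ($92,500)

Approach A = 1/6 × (-25000) + 1/2 × 110000 + 1/6 × (-7000) + 1/6 × 150000 = -4166.6667 + 55000 − 1166.6667 + 25000 = 74666.6667
Approach B = 1/2 × 65000 + 1/2 × 120000 = 32500 + 60000 = 92500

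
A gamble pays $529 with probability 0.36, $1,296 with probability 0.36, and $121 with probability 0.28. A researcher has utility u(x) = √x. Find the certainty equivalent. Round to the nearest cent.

$591.46

E[u] = 0.36·√529 + 0.36·√1296 + 0.28·√121 = 0.36·23 + 0.36·36 + 0.28·11 = 24.32
CE = (24.32)² = 591.4624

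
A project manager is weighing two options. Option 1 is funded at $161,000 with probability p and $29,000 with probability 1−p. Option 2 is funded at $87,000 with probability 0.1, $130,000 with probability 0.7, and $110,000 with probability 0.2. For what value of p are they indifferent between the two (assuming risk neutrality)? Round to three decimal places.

p = 0.702

EV(Option 2) = 0.1 × 87000 + 0.7 × 130000 + 0.2 × 110000 = 8700 + 91000 + 22000 = 121700
p·161000 + (1−p)·29000 = 121700
132000p + 29000 = 121700
p = (121700 − 29000) / 132000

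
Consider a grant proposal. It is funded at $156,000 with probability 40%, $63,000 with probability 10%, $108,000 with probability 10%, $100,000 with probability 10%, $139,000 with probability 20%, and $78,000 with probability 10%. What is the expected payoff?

$125,100

EV = 0.4 × 156000 + 0.1 × 63000 + 0.1 × 108000 + 0.1 × 100000 + 0.2 × 139000 + 0.1 × 78000 = 62400 + 6300 + 10800 + 10000 + 27800 + 7800 = 125100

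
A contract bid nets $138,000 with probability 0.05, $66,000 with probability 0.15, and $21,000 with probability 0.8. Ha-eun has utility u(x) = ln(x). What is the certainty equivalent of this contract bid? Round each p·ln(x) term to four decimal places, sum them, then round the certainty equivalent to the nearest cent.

$27,397.31

E[u] = 0.05·ln(138000) + 0.15·ln(66000) + 0.8·ln(21000) = 0.5918 + 1.6646 + 7.9618 = 10.2182
CE = e^10.2182 ≈ 27397.31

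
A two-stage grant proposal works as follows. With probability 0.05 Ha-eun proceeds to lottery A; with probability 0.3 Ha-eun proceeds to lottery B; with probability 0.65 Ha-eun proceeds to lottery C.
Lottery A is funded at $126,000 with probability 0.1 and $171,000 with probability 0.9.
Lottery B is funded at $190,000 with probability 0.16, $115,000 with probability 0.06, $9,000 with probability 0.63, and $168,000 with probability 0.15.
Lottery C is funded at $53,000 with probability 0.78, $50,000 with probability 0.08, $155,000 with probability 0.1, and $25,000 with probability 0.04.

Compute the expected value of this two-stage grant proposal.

EV(A) = 0.1 × 126000 + 0.9 × 171000 = 12600 + 153900 = 166500
EV(B) = 0.16 × 190000 + 0.06 × 115000 + 0.63 × 9000 + 0.15 × 168000 = 30400 + 6900 + 5670 + 25200 = 68170
EV(C) = 0.78 × 53000 + 0.08 × 50000 + 0.1 × 155000 + 0.04 × 25000 = 41340 + 4000 + 15500 + 1000 = 61840
Overall = 0.05 × 166500 + 0.3 × 68170 + 0.65 × 61840 = 8325 + 20451 + 40196 = 68972

$68,972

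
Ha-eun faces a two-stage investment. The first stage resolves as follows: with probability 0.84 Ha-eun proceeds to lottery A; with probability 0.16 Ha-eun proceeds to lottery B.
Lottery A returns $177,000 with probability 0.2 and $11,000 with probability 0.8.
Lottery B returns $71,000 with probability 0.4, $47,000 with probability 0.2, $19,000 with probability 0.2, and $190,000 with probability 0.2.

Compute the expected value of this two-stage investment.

EV(A) = 0.2 × 177000 + 0.8 × 11000 = 35400 + 8800 = 44200
EV(B) = 0.4 × 71000 + 0.2 × 47000 + 0.2 × 19000 + 0.2 × 190000 = 28400 + 9400 + 3800 + 38000 = 79600
Overall = 0.84 × 44200 + 0.16 × 79600 = 37128 + 12736 = 49864

$49,864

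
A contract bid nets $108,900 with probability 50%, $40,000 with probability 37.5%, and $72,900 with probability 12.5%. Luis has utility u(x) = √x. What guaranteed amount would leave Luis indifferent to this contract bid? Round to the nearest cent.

$74,939.06

E[u] = 0.5·√108900 + 0.375·√40000 + 0.125·√72900 = 0.5·330 + 0.375·200 + 0.125·270 = 273.75
CE = (273.75)² = 74939.0625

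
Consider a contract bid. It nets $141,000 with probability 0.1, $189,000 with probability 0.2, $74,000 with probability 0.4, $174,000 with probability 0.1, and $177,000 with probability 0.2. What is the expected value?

$134,300

EV = 0.1 × 141000 + 0.2 × 189000 + 0.4 × 74000 + 0.1 × 174000 + 0.2 × 177000 = 14100 + 37800 + 29600 + 17400 + 35400 = 134300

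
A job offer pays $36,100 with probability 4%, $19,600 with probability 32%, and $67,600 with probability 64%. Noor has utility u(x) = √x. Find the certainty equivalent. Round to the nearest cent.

E[u] = 0.04·√36100 + 0.32·√19600 + 0.64·√67600 = 0.04·190 + 0.32·140 + 0.64·260 = 218.8
CE = (218.8)² = 47873.44

$47,873.44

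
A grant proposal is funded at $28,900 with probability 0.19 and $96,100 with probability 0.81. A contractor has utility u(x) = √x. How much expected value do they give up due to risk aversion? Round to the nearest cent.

$3,016.44

E[u] = 0.19·√28900 + 0.81·√96100 = 0.19·170 + 0.81·310 = 283.4
CE = (283.4)² = 80315.56
Risk premium = EV − CE = 83332 − 80315.56 = 3016.44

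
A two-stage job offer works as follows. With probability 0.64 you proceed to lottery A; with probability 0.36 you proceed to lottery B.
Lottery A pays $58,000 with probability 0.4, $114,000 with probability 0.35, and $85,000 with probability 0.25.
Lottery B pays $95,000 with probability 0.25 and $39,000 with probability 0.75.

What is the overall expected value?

$73,064

EV(A) = 0.4 × 58000 + 0.35 × 114000 + 0.25 × 85000 = 23200 + 39900 + 21250 = 84350
EV(B) = 0.25 × 95000 + 0.75 × 39000 = 23750 + 29250 = 53000
Overall = 0.64 × 84350 + 0.36 × 53000 = 53984 + 19080 = 73064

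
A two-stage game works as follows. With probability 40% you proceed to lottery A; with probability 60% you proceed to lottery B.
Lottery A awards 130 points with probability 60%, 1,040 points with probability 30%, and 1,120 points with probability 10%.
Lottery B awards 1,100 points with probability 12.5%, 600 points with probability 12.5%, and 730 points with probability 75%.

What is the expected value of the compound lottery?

656.8 points

EV(A) = 0.6 × 130 + 0.3 × 1040 + 0.1 × 1120 = 78 + 312 + 112 = 502
EV(B) = 0.125 × 1100 + 0.125 × 600 + 0.75 × 730 = 137.5 + 75 + 547.5 = 760
Overall = 0.4 × 502 + 0.6 × 760 = 200.8 + 456 = 656.8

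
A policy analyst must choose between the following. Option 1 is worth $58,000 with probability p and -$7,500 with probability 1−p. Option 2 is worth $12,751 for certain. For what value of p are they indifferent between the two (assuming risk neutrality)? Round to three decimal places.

p·58000 + (1−p)·(-7500) = 12751
65500p − 7500 = 12751
p = (12751 + 7500) / 65500

p = 0.309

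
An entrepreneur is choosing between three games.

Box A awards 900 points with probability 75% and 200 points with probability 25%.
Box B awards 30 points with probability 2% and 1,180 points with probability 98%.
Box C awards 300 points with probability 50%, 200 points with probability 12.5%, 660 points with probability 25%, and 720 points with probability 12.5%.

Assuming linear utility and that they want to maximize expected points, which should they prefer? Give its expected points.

Box A = 0.75 × 900 + 0.25 × 200 = 675 + 50 = 725
Box B = 0.02 × 30 + 0.98 × 1180 = 0.6 + 1156.4 = 1157
Box C = 0.5 × 300 + 0.125 × 200 + 0.25 × 660 + 0.125 × 720 = 150 + 25 + 165 + 90 = 430

Box B (1,157 points)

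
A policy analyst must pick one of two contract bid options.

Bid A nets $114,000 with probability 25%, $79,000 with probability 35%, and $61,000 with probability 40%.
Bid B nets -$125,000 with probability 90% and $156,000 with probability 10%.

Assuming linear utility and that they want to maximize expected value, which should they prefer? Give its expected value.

Bid A = 0.25 × 114000 + 0.35 × 79000 + 0.4 × 61000 = 28500 + 27650 + 24400 = 80550
Bid B = 0.9 × (-125000) + 0.1 × 156000 = -112500 + 15600 = -96900

Bid A ($80,550)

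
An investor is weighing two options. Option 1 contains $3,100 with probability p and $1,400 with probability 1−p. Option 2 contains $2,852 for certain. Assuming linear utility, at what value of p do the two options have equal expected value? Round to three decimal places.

p·3100 + (1−p)·1400 = 2852
1700p + 1400 = 2852
p = (2852 − 1400) / 1700

p = 0.854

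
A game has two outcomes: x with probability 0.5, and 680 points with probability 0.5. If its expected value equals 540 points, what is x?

0.5·x + 0.5·680 = 540
0.5·x = 540 − 340 = 200
x = 200 / 0.5 = 400

x = 400 points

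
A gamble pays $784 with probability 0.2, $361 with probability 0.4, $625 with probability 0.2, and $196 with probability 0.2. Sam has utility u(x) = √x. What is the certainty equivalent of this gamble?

$441

E[u] = 0.2·√784 + 0.4·√361 + 0.2·√625 + 0.2·√196 = 0.2·28 + 0.4·19 + 0.2·25 + 0.2·14 = 21
CE = (21)² = 441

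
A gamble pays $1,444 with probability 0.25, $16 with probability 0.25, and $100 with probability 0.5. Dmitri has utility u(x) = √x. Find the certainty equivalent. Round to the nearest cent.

$240.25

E[u] = 0.25·√1444 + 0.25·√16 + 0.5·√100 = 0.25·38 + 0.25·4 + 0.5·10 = 15.5
CE = (15.5)² = 240.25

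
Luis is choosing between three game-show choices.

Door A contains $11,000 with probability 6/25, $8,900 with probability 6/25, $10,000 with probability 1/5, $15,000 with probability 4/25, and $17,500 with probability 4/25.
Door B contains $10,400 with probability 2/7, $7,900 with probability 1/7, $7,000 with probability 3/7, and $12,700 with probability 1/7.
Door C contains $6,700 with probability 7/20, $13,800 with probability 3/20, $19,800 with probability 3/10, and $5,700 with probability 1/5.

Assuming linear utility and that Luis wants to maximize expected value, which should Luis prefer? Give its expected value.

Door A = 6/25 × 11000 + 6/25 × 8900 + 1/5 × 10000 + 4/25 × 15000 + 4/25 × 17500 = 2640 + 2136 + 2000 + 2400 + 2800 = 11976
Door B = 2/7 × 10400 + 1/7 × 7900 + 3/7 × 7000 + 1/7 × 12700 = 2971.4286 + 1128.5714 + 3000 + 1814.2857 = 8914.2857
Door C = 7/20 × 6700 + 3/20 × 13800 + 3/10 × 19800 + 1/5 × 5700 = 2345 + 2070 + 5940 + 1140 = 11495

Door A ($11,976)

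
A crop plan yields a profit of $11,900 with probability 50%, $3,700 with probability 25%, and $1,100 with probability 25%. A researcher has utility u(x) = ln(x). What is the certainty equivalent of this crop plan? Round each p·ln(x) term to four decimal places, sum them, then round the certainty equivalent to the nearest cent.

E[u] = 0.5·ln(11900) + 0.25·ln(3700) + 0.25·ln(1100) = 4.6921 + 2.0540 + 1.7508 = 8.4969
CE = e^8.4969 ≈ 4899.56

$4,899.56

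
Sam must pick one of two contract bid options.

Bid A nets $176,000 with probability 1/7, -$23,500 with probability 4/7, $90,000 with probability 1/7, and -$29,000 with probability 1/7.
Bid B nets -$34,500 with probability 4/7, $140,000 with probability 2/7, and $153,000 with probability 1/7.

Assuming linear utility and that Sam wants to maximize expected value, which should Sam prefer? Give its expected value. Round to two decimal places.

Bid B ($42,142.86)

Bid A = 1/7 × 176000 + 4/7 × (-23500) + 1/7 × 90000 + 1/7 × (-29000) = 25142.8571 − 13428.5714 + 12857.1429 − 4142.8571 = 20428.5714
Bid B = 4/7 × (-34500) + 2/7 × 140000 + 1/7 × 153000 = -19714.2857 + 40000 + 21857.1429 = 42142.8571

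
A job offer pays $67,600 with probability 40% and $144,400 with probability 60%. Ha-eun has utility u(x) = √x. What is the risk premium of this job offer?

$3,456

E[u] = 0.4·√67600 + 0.6·√144400 = 0.4·260 + 0.6·380 = 332
CE = (332)² = 110224
Risk premium = EV − CE = 113680 − 110224 = 3456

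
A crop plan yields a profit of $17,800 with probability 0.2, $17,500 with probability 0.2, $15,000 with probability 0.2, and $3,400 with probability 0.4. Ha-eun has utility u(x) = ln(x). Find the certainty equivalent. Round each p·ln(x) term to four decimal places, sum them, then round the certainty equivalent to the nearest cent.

E[u] = 0.2·ln(17800) + 0.2·ln(17500) + 0.2·ln(15000) + 0.4·ln(3400) = 1.9574 + 1.9540 + 1.9232 + 3.2526 = 9.0872
CE = e^9.0872 ≈ 8841.40

$8,841.40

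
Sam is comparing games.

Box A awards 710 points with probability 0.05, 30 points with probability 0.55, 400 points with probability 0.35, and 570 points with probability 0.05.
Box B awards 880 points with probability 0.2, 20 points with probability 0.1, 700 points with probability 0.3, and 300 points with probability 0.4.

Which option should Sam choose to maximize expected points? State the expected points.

Box B (508 points)

Box A = 0.05 × 710 + 0.55 × 30 + 0.35 × 400 + 0.05 × 570 = 35.5 + 16.5 + 140 + 28.5 = 220.5
Box B = 0.2 × 880 + 0.1 × 20 + 0.3 × 700 + 0.4 × 300 = 176 + 2 + 210 + 120 = 508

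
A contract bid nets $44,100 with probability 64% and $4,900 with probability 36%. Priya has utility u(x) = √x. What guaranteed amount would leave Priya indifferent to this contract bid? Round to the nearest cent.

E[u] = 0.64·√44100 + 0.36·√4900 = 0.64·210 + 0.36·70 = 159.6
CE = (159.6)² = 25472.16

$25,472.16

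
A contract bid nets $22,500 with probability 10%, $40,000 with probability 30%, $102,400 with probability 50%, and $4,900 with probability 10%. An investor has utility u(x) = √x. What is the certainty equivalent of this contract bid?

$58,564

E[u] = 0.1·√22500 + 0.3·√40000 + 0.5·√102400 + 0.1·√4900 = 0.1·150 + 0.3·200 + 0.5·320 + 0.1·70 = 242
CE = (242)² = 58564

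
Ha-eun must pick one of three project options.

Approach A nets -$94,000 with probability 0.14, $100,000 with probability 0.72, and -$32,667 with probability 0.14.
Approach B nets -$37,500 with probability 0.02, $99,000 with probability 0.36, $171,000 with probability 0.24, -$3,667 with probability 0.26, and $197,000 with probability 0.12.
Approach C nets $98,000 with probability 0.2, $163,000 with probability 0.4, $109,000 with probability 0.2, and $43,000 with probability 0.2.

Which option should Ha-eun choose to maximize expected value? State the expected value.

Approach C ($115,200)

Approach A = 0.14 × (-94000) + 0.72 × 100000 + 0.14 × (-32667) = -13160 + 72000 − 4573.38 = 54266.62
Approach B = 0.02 × (-37500) + 0.36 × 99000 + 0.24 × 171000 + 0.26 × (-3667) + 0.12 × 197000 = -750 + 35640 + 41040 − 953.42 + 23640 = 98616.58
Approach C = 0.2 × 98000 + 0.4 × 163000 + 0.2 × 109000 + 0.2 × 43000 = 19600 + 65200 + 21800 + 8600 = 115200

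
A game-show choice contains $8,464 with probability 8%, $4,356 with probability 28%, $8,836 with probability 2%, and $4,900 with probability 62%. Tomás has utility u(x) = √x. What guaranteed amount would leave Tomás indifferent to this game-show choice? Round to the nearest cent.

E[u] = 0.08·√8464 + 0.28·√4356 + 0.02·√8836 + 0.62·√4900 = 0.08·92 + 0.28·66 + 0.02·94 + 0.62·70 = 71.12
CE = (71.12)² = 5058.0544

$5,058.05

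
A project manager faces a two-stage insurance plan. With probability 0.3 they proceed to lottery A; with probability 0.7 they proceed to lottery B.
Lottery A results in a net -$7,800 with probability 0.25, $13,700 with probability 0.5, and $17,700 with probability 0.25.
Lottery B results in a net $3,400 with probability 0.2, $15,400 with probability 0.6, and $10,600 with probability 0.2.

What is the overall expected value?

$11,225.50

EV(A) = 0.25 × (-7800) + 0.5 × 13700 + 0.25 × 17700 = -1950 + 6850 + 4425 = 9325
EV(B) = 0.2 × 3400 + 0.6 × 15400 + 0.2 × 10600 = 680 + 9240 + 2120 = 12040
Overall = 0.3 × 9325 + 0.7 × 12040 = 2797.5 + 8428 = 11225.5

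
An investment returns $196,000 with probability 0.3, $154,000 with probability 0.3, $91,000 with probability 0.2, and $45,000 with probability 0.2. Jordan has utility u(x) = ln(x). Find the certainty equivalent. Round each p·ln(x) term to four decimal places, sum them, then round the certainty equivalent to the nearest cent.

E[u] = 0.3·ln(196000) + 0.3·ln(154000) + 0.2·ln(91000) + 0.2·ln(45000) = 3.6558 + 3.5834 + 2.2837 + 2.1429 = 11.6658
CE = e^11.6658 ≈ 116517.88

$116,517.88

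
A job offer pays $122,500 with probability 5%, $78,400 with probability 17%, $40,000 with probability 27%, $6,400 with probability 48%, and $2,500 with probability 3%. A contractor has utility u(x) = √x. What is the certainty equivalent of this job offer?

$25,281

E[u] = 0.05·√122500 + 0.17·√78400 + 0.27·√40000 + 0.48·√6400 + 0.03·√2500 = 0.05·350 + 0.17·280 + 0.27·200 + 0.48·80 + 0.03·50 = 159
CE = (159)² = 25281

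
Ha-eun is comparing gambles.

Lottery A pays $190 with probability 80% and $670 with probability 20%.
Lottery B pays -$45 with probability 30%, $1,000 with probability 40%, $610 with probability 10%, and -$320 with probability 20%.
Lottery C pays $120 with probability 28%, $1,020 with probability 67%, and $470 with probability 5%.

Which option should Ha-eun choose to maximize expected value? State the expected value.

Lottery A = 0.8 × 190 + 0.2 × 670 = 152 + 134 = 286
Lottery B = 0.3 × (-45) + 0.4 × 1000 + 0.1 × 610 + 0.2 × (-320) = -13.5 + 400 + 61 − 64 = 383.5
Lottery C = 0.28 × 120 + 0.67 × 1020 + 0.05 × 470 = 33.6 + 683.4 + 23.5 = 740.5

Lottery C ($740.50)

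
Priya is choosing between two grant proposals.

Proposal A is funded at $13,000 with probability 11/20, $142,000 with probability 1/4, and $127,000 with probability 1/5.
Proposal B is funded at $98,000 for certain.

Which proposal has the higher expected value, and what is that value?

Proposal B ($98,000)

Proposal A = 11/20 × 13000 + 1/4 × 142000 + 1/5 × 127000 = 7150 + 35500 + 25400 = 68050
Proposal B: 98000 (certain)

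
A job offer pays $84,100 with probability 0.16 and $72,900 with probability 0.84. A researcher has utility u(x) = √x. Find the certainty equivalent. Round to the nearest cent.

E[u] = 0.16·√84100 + 0.84·√72900 = 0.16·290 + 0.84·270 = 273.2
CE = (273.2)² = 74638.24

$74,638.24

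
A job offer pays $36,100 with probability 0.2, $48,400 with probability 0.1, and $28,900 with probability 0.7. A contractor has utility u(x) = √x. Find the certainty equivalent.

E[u] = 0.2·√36100 + 0.1·√48400 + 0.7·√28900 = 0.2·190 + 0.1·220 + 0.7·170 = 179
CE = (179)² = 32041

$32,041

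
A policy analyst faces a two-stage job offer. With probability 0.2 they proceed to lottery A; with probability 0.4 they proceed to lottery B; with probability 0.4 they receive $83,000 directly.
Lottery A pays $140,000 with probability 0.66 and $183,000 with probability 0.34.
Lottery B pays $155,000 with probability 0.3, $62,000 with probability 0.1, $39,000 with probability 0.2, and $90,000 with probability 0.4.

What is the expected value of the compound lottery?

$102,724

EV(A) = 0.66 × 140000 + 0.34 × 183000 = 92400 + 62220 = 154620
EV(B) = 0.3 × 155000 + 0.1 × 62000 + 0.2 × 39000 + 0.4 × 90000 = 46500 + 6200 + 7800 + 36000 = 96500
Branch C: 83000 (certain)
Overall = 0.2 × 154620 + 0.4 × 96500 + 0.4 × 83000 = 30924 + 38600 + 33200 = 102724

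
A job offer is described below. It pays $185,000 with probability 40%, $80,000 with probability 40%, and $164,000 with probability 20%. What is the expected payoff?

EV = 0.4 × 185000 + 0.4 × 80000 + 0.2 × 164000 = 74000 + 32000 + 32800 = 138800

$138,800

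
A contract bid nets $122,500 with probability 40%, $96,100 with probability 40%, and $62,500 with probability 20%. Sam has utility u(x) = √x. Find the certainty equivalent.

$98,596

E[u] = 0.4·√122500 + 0.4·√96100 + 0.2·√62500 = 0.4·350 + 0.4·310 + 0.2·250 = 314
CE = (314)² = 98596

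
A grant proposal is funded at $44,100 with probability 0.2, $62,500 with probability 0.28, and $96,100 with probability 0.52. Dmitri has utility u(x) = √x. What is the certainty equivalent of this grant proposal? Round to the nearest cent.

E[u] = 0.2·√44100 + 0.28·√62500 + 0.52·√96100 = 0.2·210 + 0.28·250 + 0.52·310 = 273.2
CE = (273.2)² = 74638.24

$74,638.24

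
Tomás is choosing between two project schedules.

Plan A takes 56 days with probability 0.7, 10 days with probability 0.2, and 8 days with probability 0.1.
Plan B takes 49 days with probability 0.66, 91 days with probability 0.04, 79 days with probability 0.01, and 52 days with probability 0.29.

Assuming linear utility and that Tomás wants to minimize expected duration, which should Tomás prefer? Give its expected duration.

Plan A = 0.7 × 56 + 0.2 × 10 + 0.1 × 8 = 39.2 + 2 + 0.8 = 42
Plan B = 0.66 × 49 + 0.04 × 91 + 0.01 × 79 + 0.29 × 52 = 32.34 + 3.64 + 0.79 + 15.08 = 51.85

Plan A (42 days)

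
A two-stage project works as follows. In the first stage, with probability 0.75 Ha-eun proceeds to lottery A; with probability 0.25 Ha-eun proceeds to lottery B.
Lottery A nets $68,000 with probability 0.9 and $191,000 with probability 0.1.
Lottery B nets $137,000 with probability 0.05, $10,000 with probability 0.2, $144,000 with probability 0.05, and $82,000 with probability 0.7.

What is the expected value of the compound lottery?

$78,587.50

EV(A) = 0.9 × 68000 + 0.1 × 191000 = 61200 + 19100 = 80300
EV(B) = 0.05 × 137000 + 0.2 × 10000 + 0.05 × 144000 + 0.7 × 82000 = 6850 + 2000 + 7200 + 57400 = 73450
Overall = 0.75 × 80300 + 0.25 × 73450 = 60225 + 18362.5 = 78587.5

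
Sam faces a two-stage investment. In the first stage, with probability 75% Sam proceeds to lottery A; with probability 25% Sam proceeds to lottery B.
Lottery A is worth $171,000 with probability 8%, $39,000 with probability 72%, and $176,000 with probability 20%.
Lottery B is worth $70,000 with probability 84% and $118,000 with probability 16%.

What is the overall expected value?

EV(A) = 0.08 × 171000 + 0.72 × 39000 + 0.2 × 176000 = 13680 + 28080 + 35200 = 76960
EV(B) = 0.84 × 70000 + 0.16 × 118000 = 58800 + 18880 = 77680
Overall = 0.75 × 76960 + 0.25 × 77680 = 57720 + 19420 = 77140

$77,140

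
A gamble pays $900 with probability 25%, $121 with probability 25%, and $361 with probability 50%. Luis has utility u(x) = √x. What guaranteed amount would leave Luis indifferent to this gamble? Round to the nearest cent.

E[u] = 0.25·√900 + 0.25·√121 + 0.5·√361 = 0.25·30 + 0.25·11 + 0.5·19 = 19.75
CE = (19.75)² = 390.0625

$390.06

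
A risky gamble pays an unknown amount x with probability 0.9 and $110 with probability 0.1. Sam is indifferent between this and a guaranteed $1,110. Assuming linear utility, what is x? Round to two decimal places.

x = $1,221.11

0.9·x + 0.1·110 = 1110
0.9·x = 1110 − 11 = 1099
x = 1099 / 0.9 = 1221.1111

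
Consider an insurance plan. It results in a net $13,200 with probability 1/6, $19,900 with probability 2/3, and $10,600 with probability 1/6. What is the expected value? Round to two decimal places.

EV = 1/6 × 13200 + 2/3 × 19900 + 1/6 × 10600 = 2200 + 13266.6667 + 1766.6667 = 17233.3333

$17,233.33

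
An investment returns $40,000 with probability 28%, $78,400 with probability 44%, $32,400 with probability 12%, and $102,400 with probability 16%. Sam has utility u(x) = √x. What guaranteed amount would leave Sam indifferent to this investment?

$63,504

E[u] = 0.28·√40000 + 0.44·√78400 + 0.12·√32400 + 0.16·√102400 = 0.28·200 + 0.44·280 + 0.12·180 + 0.16·320 = 252
CE = (252)² = 63504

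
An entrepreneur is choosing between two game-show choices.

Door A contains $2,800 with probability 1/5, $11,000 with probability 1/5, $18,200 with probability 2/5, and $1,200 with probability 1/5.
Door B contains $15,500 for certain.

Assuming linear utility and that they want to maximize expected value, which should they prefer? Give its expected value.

Door B ($15,500)

Door A = 1/5 × 2800 + 1/5 × 11000 + 2/5 × 18200 + 1/5 × 1200 = 560 + 2200 + 7280 + 240 = 10280
Door B: 15500 (certain)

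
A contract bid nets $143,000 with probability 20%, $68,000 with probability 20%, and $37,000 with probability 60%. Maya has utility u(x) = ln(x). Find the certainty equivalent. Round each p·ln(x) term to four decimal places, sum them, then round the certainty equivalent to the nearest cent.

E[u] = 0.2·ln(143000) + 0.2·ln(68000) + 0.6·ln(37000) = 2.3741 + 2.2255 + 6.3112 = 10.9108
CE = e^10.9108 ≈ 54764.64

$54,764.64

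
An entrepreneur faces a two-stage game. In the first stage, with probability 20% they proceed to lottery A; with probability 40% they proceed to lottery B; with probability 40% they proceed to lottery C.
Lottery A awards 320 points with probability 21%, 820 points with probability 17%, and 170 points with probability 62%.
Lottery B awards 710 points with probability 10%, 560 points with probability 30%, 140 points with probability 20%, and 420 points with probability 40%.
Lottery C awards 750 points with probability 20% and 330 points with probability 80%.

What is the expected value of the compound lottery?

402 points

EV(A) = 0.21 × 320 + 0.17 × 820 + 0.62 × 170 = 67.2 + 139.4 + 105.4 = 312
EV(B) = 0.1 × 710 + 0.3 × 560 + 0.2 × 140 + 0.4 × 420 = 71 + 168 + 28 + 168 = 435
EV(C) = 0.2 × 750 + 0.8 × 330 = 150 + 264 = 414
Overall = 0.2 × 312 + 0.4 × 435 + 0.4 × 414 = 62.4 + 174 + 165.6 = 402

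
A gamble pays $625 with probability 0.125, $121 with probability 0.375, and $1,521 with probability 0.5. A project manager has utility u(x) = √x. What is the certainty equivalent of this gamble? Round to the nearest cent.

$715.56

E[u] = 0.125·√625 + 0.375·√121 + 0.5·√1521 = 0.125·25 + 0.375·11 + 0.5·39 = 26.75
CE = (26.75)² = 715.5625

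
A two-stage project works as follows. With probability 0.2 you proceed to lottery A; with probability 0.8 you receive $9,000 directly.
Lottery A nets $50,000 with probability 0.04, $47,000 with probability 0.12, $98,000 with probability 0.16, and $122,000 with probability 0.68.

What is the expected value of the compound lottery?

EV(A) = 0.04 × 50000 + 0.12 × 47000 + 0.16 × 98000 + 0.68 × 122000 = 2000 + 5640 + 15680 + 82960 = 106280
Branch B: 9000 (certain)
Overall = 0.2 × 106280 + 0.8 × 9000 = 21256 + 7200 = 28456

$28,456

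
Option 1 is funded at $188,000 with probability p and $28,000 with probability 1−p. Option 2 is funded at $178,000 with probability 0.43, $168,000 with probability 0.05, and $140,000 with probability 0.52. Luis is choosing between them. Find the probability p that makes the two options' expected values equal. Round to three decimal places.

EV(Option 2) = 0.43 × 178000 + 0.05 × 168000 + 0.52 × 140000 = 76540 + 8400 + 72800 = 157740
p·188000 + (1−p)·28000 = 157740
160000p + 28000 = 157740
p = (157740 − 28000) / 160000

p = 0.811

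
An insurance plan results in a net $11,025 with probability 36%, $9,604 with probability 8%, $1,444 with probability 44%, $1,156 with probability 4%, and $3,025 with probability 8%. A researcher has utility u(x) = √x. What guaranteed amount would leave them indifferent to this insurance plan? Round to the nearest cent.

$4,640.33

E[u] = 0.36·√11025 + 0.08·√9604 + 0.44·√1444 + 0.04·√1156 + 0.08·√3025 = 0.36·105 + 0.08·98 + 0.44·38 + 0.04·34 + 0.08·55 = 68.12
CE = (68.12)² = 4640.3344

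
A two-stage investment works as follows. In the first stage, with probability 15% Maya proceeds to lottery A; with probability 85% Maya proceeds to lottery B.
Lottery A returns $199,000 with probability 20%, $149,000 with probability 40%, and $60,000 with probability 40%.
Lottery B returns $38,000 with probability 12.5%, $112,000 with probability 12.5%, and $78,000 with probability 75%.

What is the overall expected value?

EV(A) = 0.2 × 199000 + 0.4 × 149000 + 0.4 × 60000 = 39800 + 59600 + 24000 = 123400
EV(B) = 0.125 × 38000 + 0.125 × 112000 + 0.75 × 78000 = 4750 + 14000 + 58500 = 77250
Overall = 0.15 × 123400 + 0.85 × 77250 = 18510 + 65662.5 = 84172.5

$84,172.50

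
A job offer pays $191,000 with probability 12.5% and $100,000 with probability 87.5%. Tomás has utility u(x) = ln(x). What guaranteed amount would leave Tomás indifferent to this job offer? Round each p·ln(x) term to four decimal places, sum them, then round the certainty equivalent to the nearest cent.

$108,423.49

E[u] = 0.125·ln(191000) + 0.875·ln(100000) = 1.5200 + 10.0738 = 11.5938
CE = e^11.5938 ≈ 108423.49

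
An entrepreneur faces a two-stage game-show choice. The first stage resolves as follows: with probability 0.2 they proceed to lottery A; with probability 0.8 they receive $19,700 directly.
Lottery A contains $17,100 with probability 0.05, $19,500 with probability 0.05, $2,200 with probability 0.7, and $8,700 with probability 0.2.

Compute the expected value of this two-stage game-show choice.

$16,782

EV(A) = 0.05 × 17100 + 0.05 × 19500 + 0.7 × 2200 + 0.2 × 8700 = 855 + 975 + 1540 + 1740 = 5110
Branch B: 19700 (certain)
Overall = 0.2 × 5110 + 0.8 × 19700 = 1022 + 15760 = 16782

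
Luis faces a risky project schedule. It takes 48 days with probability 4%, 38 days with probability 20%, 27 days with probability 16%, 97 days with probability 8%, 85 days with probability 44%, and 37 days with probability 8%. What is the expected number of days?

EV = 0.04 × 48 + 0.2 × 38 + 0.16 × 27 + 0.08 × 97 + 0.44 × 85 + 0.08 × 37 = 1.92 + 7.6 + 4.32 + 7.76 + 37.4 + 2.96 = 61.96

61.96 days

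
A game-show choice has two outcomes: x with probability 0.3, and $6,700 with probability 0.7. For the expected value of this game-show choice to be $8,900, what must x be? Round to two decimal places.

0.3·x + 0.7·6700 = 8900
0.3·x = 8900 − 4690 = 4210
x = 4210 / 0.3 = 14033.3333

x = $14,033.33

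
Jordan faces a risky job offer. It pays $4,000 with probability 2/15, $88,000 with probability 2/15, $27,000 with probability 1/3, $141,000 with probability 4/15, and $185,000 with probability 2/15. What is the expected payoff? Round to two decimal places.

EV = 2/15 × 4000 + 2/15 × 88000 + 1/3 × 27000 + 4/15 × 141000 + 2/15 × 185000 = 533.3333 + 11733.3333 + 9000 + 37600 + 24666.6667 = 83533.3333

$83,533.33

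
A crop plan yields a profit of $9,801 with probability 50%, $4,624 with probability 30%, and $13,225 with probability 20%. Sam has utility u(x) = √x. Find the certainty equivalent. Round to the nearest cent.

$8,630.41

E[u] = 0.5·√9801 + 0.3·√4624 + 0.2·√13225 = 0.5·99 + 0.3·68 + 0.2·115 = 92.9
CE = (92.9)² = 8630.41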